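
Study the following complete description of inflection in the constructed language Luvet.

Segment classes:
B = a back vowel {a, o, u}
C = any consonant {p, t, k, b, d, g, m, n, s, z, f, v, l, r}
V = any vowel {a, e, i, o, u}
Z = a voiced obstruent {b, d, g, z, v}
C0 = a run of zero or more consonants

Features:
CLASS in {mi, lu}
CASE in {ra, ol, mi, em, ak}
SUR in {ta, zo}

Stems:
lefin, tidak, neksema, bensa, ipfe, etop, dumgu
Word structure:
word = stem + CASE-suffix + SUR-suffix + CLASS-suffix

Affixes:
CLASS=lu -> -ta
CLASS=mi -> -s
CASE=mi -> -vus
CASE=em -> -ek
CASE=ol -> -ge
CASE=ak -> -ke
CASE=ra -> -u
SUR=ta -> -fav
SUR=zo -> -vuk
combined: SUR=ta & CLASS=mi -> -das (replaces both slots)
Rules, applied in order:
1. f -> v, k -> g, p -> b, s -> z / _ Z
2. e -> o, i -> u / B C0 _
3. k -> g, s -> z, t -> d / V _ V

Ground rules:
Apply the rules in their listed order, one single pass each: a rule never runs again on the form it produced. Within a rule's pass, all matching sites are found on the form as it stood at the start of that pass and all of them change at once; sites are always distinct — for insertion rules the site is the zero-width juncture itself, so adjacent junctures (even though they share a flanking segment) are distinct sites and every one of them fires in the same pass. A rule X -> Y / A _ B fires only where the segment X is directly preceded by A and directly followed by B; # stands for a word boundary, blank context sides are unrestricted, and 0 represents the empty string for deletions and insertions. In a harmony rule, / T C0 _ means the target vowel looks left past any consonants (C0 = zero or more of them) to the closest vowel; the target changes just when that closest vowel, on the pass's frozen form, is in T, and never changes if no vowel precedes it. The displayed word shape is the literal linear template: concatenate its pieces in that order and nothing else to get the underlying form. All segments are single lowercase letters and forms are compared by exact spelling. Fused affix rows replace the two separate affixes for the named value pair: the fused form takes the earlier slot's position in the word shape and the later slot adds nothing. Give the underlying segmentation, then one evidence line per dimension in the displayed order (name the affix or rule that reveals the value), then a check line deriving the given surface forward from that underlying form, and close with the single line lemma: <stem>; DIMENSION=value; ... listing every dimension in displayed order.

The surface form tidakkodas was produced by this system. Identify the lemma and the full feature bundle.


underlying: tidak-ke-das
CLASS=mi - signalled by the combined affix row
CASE=ak - signalled by the affix -ke
SUR=ta - signalled by the combined affix row
check: tidakkedas -> tidakkedas -> tidakkodas -> tidakkodas
lemma: tidak; CLASS=mi; CASE=ak; SUR=ta


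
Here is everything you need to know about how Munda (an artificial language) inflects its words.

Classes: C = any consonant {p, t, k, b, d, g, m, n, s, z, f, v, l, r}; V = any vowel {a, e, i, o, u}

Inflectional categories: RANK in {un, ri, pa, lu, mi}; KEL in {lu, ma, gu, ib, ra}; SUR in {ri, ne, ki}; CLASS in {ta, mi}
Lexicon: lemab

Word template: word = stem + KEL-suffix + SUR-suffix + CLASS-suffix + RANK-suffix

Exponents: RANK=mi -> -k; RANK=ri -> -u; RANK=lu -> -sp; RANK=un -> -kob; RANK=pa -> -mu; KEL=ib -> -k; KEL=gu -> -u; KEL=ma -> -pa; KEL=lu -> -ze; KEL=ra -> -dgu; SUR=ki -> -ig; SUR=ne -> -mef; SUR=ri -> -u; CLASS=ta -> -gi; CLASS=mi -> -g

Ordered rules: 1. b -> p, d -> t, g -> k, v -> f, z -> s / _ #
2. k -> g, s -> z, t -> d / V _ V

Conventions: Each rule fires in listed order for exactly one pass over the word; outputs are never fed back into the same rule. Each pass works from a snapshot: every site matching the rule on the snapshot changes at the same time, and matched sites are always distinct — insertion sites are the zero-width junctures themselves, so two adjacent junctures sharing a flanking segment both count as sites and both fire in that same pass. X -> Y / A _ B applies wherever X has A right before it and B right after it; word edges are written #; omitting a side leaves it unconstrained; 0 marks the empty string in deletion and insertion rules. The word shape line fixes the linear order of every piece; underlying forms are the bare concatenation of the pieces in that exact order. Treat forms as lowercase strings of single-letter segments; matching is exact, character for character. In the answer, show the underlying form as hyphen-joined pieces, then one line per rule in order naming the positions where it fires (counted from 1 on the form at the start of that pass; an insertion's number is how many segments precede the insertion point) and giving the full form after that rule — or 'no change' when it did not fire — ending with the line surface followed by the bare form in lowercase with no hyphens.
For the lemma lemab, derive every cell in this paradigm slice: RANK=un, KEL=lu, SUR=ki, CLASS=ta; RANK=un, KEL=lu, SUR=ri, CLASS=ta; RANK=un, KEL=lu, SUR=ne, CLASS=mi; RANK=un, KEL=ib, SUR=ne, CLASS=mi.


cell RANK=un, KEL=lu, SUR=ki, CLASS=ta:
underlying: lemab-ze-ig-gi-kob
1. b -> p, d -> t, g -> k, v -> f, z -> s / _ #: fires at position(s) 14: lemabzeiggikop
2. k -> g, s -> z, t -> d / V _ V: fires at position(s) 12: lemabzeiggigop
surface: lemabzeiggigop

cell RANK=un, KEL=lu, SUR=ri, CLASS=ta:
underlying: lemab-ze-u-gi-kob
1. b -> p, d -> t, g -> k, v -> f, z -> s / _ #: fires at position(s) 13: lemabzeugikop
2. k -> g, s -> z, t -> d / V _ V: fires at position(s) 11: lemabzeugigop
surface: lemabzeugigop

cell RANK=un, KEL=lu, SUR=ne, CLASS=mi:
underlying: lemab-ze-mef-g-kob
1. b -> p, d -> t, g -> k, v -> f, z -> s / _ #: fires at position(s) 14: lemabzemefgkop
2. k -> g, s -> z, t -> d / V _ V: no change
surface: lemabzemefgkop

cell RANK=un, KEL=ib, SUR=ne, CLASS=mi:
underlying: lemab-k-mef-g-kob
1. b -> p, d -> t, g -> k, v -> f, z -> s / _ #: fires at position(s) 13: lemabkmefgkop
2. k -> g, s -> z, t -> d / V _ V: no change
surface: lemabkmefgkop


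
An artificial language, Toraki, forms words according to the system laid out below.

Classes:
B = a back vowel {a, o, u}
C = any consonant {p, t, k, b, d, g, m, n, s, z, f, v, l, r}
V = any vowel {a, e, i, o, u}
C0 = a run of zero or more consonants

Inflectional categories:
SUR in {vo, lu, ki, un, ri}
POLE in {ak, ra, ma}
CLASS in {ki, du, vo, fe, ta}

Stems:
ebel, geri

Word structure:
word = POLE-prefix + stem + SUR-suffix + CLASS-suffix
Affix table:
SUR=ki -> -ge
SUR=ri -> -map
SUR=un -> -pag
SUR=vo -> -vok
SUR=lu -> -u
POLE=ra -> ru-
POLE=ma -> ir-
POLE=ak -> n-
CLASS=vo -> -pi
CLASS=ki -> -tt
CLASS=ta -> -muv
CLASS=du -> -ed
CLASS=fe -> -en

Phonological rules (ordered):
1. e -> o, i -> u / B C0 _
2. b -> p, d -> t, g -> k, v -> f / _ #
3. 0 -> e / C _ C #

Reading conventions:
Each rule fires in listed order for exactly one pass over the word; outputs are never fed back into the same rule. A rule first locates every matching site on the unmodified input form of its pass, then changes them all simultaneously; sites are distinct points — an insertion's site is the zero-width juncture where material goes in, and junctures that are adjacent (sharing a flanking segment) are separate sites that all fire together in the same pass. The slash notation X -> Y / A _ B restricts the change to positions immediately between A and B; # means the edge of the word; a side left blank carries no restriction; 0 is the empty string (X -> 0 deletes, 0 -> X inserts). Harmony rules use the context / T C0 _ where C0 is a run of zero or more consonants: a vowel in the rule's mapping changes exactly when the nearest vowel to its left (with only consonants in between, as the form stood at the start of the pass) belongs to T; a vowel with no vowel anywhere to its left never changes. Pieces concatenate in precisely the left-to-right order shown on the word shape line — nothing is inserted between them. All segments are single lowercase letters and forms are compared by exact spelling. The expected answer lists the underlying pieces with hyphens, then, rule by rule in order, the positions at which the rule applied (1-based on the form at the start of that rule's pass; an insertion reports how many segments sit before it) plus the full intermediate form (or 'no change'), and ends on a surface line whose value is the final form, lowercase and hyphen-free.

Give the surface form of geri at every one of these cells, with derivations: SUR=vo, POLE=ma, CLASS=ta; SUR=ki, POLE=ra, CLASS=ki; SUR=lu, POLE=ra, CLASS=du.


cell SUR=vo, POLE=ma, CLASS=ta:
underlying: ir-geri-vok-muv
1. e -> o, i -> u / B C0 _: no change
2. b -> p, d -> t, g -> k, v -> f / _ #: fires at position(s) 12: irgerivokmuf
3. 0 -> e / C _ C #: no change
surface: irgerivokmuf

cell SUR=ki, POLE=ra, CLASS=ki:
underlying: ru-geri-ge-tt
1. e -> o, i -> u / B C0 _: fires at position(s) 4: rugorigett
2. b -> p, d -> t, g -> k, v -> f / _ #: no change
3. 0 -> e / C _ C #: inserts after position(s) 9: rugorigetet
surface: rugorigetet

cell SUR=lu, POLE=ra, CLASS=du:
underlying: ru-geri-u-ed
1. e -> o, i -> u / B C0 _: fires at position(s) 4, 8: rugoriuod
2. b -> p, d -> t, g -> k, v -> f / _ #: fires at position(s) 9: rugoriuot
3. 0 -> e / C _ C #: no change
surface: rugoriuot


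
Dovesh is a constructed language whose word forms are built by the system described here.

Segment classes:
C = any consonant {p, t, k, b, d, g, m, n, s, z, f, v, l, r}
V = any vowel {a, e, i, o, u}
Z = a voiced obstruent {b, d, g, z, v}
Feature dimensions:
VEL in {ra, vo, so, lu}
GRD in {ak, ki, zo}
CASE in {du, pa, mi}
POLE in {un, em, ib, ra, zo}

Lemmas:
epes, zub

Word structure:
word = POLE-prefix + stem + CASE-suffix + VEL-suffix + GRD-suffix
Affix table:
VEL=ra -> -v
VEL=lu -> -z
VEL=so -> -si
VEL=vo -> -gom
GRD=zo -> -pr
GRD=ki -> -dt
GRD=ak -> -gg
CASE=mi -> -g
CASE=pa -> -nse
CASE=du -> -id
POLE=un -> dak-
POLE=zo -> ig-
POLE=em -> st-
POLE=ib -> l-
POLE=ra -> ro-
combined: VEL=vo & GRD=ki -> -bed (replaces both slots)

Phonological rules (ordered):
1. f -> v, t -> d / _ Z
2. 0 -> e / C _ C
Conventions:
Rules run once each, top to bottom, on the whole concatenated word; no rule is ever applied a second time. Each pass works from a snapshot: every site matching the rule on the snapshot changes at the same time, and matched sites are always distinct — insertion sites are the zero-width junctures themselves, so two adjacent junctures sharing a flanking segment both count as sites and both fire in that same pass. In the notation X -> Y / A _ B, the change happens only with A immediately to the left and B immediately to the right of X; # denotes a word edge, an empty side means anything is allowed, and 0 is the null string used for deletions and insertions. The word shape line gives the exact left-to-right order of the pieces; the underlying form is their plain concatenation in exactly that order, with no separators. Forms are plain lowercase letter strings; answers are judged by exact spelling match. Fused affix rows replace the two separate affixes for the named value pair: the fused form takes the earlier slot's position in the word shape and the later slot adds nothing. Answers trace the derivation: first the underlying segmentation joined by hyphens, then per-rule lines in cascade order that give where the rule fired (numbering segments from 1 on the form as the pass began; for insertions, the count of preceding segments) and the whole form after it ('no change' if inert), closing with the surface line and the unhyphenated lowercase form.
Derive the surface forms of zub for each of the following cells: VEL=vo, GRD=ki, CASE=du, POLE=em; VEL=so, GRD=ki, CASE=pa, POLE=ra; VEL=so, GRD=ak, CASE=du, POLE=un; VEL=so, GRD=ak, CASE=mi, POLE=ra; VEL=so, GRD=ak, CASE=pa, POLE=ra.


cell VEL=vo, GRD=ki, CASE=du, POLE=em:
underlying: st-zub-id-bed
1. f -> v, t -> d / _ Z: fires at position(s) 2: sdzubidbed
2. 0 -> e / C _ C: inserts after position(s) 1, 2, 7: sedezubidebed
surface: sedezubidebed

cell VEL=so, GRD=ki, CASE=pa, POLE=ra:
underlying: ro-zub-nse-si-dt
1. f -> v, t -> d / _ Z: no change
2. 0 -> e / C _ C: inserts after position(s) 5, 6, 11: rozubenesesidet
surface: rozubenesesidet

cell VEL=so, GRD=ak, CASE=du, POLE=un:
underlying: dak-zub-id-si-gg
1. f -> v, t -> d / _ Z: no change
2. 0 -> e / C _ C: inserts after position(s) 3, 8, 11: dakezubidesigeg
surface: dakezubidesigeg

cell VEL=so, GRD=ak, CASE=mi, POLE=ra:
underlying: ro-zub-g-si-gg
1. f -> v, t -> d / _ Z: no change
2. 0 -> e / C _ C: inserts after position(s) 5, 6, 9: rozubegesigeg
surface: rozubegesigeg

cell VEL=so, GRD=ak, CASE=pa, POLE=ra:
underlying: ro-zub-nse-si-gg
1. f -> v, t -> d / _ Z: no change
2. 0 -> e / C _ C: inserts after position(s) 5, 6, 11: rozubenesesigeg
surface: rozubenesesigeg


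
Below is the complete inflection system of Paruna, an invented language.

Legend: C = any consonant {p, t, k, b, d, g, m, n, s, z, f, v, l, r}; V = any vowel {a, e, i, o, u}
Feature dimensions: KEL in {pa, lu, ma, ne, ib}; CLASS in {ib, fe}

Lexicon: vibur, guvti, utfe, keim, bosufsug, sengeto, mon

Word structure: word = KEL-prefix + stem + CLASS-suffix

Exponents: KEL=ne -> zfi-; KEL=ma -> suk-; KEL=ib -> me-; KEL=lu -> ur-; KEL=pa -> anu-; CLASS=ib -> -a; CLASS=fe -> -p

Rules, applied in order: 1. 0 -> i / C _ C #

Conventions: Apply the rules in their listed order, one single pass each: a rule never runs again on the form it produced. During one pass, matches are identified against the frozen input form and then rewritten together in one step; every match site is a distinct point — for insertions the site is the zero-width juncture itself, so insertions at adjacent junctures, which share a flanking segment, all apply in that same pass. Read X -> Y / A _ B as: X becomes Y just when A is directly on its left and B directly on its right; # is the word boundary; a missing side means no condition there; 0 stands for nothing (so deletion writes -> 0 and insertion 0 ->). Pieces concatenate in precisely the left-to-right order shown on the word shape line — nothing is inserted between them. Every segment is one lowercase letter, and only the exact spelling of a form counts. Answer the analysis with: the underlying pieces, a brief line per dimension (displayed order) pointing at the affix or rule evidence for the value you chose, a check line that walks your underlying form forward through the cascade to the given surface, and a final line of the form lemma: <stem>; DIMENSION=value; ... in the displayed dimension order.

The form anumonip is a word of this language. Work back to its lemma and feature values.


underlying: anu-mon-p
KEL=pa - signalled by the affix anu-
CLASS=fe - signalled by the affix -p
check: anumonp -> anumonip
lemma: mon; KEL=pa; CLASS=fe


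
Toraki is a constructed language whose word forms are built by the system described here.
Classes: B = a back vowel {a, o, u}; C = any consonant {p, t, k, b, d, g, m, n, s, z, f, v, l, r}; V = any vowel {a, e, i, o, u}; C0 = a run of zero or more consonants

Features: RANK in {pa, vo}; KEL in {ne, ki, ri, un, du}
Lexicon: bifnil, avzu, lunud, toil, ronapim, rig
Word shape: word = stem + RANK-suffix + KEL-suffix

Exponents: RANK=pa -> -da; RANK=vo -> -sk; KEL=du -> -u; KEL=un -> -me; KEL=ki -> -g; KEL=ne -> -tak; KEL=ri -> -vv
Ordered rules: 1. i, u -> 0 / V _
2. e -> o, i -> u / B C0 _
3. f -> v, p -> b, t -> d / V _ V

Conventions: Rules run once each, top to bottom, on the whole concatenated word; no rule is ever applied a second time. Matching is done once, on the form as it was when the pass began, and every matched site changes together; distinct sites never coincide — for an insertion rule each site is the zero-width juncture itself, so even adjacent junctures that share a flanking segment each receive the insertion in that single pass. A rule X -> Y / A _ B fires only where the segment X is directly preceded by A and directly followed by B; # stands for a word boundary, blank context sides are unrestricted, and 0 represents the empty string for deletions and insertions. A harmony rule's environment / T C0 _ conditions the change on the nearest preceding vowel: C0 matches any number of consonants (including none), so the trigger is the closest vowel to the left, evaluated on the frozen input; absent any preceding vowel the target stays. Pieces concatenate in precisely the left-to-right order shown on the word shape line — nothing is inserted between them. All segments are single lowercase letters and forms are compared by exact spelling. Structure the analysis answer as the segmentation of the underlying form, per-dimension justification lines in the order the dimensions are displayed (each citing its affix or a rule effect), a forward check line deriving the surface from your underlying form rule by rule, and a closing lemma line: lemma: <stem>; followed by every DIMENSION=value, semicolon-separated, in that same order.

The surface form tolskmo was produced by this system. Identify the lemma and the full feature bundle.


underlying: toil-sk-me
RANK=vo - signalled by the affix -sk
KEL=un - signalled by the affix -me
check: toilskme -> tolskme -> tolskmo -> tolskmo
lemma: toil; RANK=vo; KEL=un


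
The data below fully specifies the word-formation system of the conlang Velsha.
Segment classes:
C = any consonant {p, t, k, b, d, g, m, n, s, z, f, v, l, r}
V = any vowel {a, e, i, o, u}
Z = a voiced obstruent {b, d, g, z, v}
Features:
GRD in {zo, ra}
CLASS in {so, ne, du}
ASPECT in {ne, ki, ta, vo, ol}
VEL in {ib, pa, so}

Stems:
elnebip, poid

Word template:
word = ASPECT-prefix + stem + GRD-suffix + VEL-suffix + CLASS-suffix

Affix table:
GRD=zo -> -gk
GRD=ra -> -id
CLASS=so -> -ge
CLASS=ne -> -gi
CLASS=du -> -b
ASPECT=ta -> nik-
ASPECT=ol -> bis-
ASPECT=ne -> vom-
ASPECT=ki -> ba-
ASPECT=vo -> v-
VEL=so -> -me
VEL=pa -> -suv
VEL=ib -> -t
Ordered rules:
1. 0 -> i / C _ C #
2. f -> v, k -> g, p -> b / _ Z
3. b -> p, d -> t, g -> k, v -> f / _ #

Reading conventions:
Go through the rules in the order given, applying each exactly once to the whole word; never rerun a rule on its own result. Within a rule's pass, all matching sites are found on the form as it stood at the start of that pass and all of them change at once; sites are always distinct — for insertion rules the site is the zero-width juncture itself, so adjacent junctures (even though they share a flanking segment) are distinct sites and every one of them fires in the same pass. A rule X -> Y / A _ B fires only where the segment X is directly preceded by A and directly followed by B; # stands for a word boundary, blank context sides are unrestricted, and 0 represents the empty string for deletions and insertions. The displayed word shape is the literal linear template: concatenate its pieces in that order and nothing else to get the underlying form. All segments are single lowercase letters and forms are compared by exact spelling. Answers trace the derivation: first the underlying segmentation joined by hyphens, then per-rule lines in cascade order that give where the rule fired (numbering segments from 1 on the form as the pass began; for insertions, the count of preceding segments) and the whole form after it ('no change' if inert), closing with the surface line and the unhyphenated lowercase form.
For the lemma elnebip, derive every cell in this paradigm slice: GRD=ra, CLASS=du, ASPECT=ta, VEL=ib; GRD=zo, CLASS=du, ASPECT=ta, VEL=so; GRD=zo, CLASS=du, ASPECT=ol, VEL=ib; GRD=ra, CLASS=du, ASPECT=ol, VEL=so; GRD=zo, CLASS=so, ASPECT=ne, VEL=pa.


cell GRD=ra, CLASS=du, ASPECT=ta, VEL=ib:
underlying: nik-elnebip-id-t-b
1. 0 -> i / C _ C #: inserts after position(s) 13: nikelnebipidtib
2. f -> v, k -> g, p -> b / _ Z: no change
3. b -> p, d -> t, g -> k, v -> f / _ #: fires at position(s) 15: nikelnebipidtip
surface: nikelnebipidtip

cell GRD=zo, CLASS=du, ASPECT=ta, VEL=so:
underlying: nik-elnebip-gk-me-b
1. 0 -> i / C _ C #: no change
2. f -> v, k -> g, p -> b / _ Z: fires at position(s) 10: nikelnebibgkmeb
3. b -> p, d -> t, g -> k, v -> f / _ #: fires at position(s) 15: nikelnebibgkmep
surface: nikelnebibgkmep

cell GRD=zo, CLASS=du, ASPECT=ol, VEL=ib:
underlying: bis-elnebip-gk-t-b
1. 0 -> i / C _ C #: inserts after position(s) 13: biselnebipgktib
2. f -> v, k -> g, p -> b / _ Z: fires at position(s) 10: biselnebibgktib
3. b -> p, d -> t, g -> k, v -> f / _ #: fires at position(s) 15: biselnebibgktip
surface: biselnebibgktip

cell GRD=ra, CLASS=du, ASPECT=ol, VEL=so:
underlying: bis-elnebip-id-me-b
1. 0 -> i / C _ C #: no change
2. f -> v, k -> g, p -> b / _ Z: no change
3. b -> p, d -> t, g -> k, v -> f / _ #: fires at position(s) 15: biselnebipidmep
surface: biselnebipidmep

cell GRD=zo, CLASS=so, ASPECT=ne, VEL=pa:
underlying: vom-elnebip-gk-suv-ge
1. 0 -> i / C _ C #: no change
2. f -> v, k -> g, p -> b / _ Z: fires at position(s) 10: vomelnebibgksuvge
3. b -> p, d -> t, g -> k, v -> f / _ #: no change
surface: vomelnebibgksuvge


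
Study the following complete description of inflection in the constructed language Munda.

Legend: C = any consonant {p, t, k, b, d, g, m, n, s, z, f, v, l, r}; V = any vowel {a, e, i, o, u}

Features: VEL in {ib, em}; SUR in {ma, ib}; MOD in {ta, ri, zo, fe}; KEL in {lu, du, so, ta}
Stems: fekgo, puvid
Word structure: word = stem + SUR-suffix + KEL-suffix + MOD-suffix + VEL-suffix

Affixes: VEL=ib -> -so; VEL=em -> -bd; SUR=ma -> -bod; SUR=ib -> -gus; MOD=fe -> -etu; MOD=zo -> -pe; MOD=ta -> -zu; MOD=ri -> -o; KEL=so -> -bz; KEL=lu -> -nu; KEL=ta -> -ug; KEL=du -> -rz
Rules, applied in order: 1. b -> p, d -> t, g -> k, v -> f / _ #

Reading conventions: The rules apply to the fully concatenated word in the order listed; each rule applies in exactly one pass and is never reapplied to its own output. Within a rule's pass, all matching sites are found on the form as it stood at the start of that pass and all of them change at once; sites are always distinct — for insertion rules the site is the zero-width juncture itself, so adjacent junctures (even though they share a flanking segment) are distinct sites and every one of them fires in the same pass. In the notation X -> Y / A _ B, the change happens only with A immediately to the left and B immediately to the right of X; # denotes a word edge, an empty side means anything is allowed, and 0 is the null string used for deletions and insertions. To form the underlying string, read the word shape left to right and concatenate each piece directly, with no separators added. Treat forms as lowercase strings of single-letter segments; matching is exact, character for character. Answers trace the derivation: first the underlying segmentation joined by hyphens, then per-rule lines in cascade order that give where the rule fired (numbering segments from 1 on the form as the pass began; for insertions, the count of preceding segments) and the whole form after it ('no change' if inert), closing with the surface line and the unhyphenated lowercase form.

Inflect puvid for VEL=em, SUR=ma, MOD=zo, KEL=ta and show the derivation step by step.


underlying: puvid-bod-ug-pe-bd
1. b -> p, d -> t, g -> k, v -> f / _ #: fires at position(s) 14: puvidbodugpebt
surface: puvidbodugpebt


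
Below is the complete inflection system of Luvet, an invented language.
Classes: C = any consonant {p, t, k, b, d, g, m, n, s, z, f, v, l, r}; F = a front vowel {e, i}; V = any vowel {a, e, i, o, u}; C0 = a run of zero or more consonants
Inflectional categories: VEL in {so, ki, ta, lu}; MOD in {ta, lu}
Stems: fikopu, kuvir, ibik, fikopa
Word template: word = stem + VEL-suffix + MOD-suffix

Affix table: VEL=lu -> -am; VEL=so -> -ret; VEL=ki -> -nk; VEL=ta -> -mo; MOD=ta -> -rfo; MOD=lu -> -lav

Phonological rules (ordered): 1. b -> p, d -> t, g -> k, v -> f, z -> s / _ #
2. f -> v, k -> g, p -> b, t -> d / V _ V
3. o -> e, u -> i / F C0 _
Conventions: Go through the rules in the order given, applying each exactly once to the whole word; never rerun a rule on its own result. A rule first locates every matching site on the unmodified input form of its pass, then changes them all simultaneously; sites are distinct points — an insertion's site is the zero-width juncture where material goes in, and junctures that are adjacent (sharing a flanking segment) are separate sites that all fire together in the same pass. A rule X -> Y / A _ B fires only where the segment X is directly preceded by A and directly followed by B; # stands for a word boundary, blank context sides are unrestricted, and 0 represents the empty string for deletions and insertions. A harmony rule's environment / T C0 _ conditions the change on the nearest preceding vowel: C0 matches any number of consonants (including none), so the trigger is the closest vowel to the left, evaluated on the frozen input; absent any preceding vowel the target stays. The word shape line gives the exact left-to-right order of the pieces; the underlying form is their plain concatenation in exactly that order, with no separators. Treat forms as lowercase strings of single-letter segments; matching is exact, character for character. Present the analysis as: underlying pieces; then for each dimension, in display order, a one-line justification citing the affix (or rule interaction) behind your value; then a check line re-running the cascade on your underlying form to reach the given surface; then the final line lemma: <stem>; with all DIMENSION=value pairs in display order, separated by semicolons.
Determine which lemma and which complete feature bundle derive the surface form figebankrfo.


underlying: fikopa-nk-rfo
VEL=ki - signalled by the affix -nk
MOD=ta - signalled by the affix -rfo
check: fikopankrfo -> fikopankrfo -> figobankrfo -> figebankrfo
lemma: fikopa; VEL=ki; MOD=ta


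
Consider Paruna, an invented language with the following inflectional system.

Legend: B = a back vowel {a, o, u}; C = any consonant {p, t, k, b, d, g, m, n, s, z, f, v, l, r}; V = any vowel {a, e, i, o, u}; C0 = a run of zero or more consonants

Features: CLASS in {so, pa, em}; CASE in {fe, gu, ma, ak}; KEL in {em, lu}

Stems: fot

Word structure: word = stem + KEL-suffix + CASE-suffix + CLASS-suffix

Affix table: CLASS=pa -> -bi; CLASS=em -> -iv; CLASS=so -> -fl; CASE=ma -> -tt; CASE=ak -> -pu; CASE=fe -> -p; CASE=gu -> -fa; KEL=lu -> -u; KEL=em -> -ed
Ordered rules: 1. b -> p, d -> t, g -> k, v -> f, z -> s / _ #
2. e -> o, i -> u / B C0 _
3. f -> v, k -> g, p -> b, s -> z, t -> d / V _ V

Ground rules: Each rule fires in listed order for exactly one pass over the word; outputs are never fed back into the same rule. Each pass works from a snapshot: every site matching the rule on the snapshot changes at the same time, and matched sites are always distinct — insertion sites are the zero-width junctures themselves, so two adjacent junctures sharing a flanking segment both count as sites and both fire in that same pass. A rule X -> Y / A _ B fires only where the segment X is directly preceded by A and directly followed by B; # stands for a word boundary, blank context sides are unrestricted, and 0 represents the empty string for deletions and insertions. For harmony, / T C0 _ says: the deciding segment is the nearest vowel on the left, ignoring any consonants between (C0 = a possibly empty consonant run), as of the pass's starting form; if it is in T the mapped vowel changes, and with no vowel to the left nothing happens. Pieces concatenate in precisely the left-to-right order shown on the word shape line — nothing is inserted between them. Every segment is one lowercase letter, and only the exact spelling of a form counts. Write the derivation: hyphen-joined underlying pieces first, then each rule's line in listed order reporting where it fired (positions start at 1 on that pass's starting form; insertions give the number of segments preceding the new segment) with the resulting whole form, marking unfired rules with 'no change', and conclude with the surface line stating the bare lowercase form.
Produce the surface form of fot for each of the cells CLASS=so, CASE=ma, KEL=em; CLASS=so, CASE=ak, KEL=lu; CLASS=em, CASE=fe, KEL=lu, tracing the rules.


cell CLASS=so, CASE=ma, KEL=em:
underlying: fot-ed-tt-fl
1. b -> p, d -> t, g -> k, v -> f, z -> s / _ #: no change
2. e -> o, i -> u / B C0 _: fires at position(s) 4: fotodttfl
3. f -> v, k -> g, p -> b, s -> z, t -> d / V _ V: fires at position(s) 3: fododttfl
surface: fododttfl

cell CLASS=so, CASE=ak, KEL=lu:
underlying: fot-u-pu-fl
1. b -> p, d -> t, g -> k, v -> f, z -> s / _ #: no change
2. e -> o, i -> u / B C0 _: no change
3. f -> v, k -> g, p -> b, s -> z, t -> d / V _ V: fires at position(s) 3, 5: fodubufl
surface: fodubufl

cell CLASS=em, CASE=fe, KEL=lu:
underlying: fot-u-p-iv
1. b -> p, d -> t, g -> k, v -> f, z -> s / _ #: fires at position(s) 7: fotupif
2. e -> o, i -> u / B C0 _: fires at position(s) 6: fotupuf
3. f -> v, k -> g, p -> b, s -> z, t -> d / V _ V: fires at position(s) 3, 5: fodubuf
surface: fodubuf


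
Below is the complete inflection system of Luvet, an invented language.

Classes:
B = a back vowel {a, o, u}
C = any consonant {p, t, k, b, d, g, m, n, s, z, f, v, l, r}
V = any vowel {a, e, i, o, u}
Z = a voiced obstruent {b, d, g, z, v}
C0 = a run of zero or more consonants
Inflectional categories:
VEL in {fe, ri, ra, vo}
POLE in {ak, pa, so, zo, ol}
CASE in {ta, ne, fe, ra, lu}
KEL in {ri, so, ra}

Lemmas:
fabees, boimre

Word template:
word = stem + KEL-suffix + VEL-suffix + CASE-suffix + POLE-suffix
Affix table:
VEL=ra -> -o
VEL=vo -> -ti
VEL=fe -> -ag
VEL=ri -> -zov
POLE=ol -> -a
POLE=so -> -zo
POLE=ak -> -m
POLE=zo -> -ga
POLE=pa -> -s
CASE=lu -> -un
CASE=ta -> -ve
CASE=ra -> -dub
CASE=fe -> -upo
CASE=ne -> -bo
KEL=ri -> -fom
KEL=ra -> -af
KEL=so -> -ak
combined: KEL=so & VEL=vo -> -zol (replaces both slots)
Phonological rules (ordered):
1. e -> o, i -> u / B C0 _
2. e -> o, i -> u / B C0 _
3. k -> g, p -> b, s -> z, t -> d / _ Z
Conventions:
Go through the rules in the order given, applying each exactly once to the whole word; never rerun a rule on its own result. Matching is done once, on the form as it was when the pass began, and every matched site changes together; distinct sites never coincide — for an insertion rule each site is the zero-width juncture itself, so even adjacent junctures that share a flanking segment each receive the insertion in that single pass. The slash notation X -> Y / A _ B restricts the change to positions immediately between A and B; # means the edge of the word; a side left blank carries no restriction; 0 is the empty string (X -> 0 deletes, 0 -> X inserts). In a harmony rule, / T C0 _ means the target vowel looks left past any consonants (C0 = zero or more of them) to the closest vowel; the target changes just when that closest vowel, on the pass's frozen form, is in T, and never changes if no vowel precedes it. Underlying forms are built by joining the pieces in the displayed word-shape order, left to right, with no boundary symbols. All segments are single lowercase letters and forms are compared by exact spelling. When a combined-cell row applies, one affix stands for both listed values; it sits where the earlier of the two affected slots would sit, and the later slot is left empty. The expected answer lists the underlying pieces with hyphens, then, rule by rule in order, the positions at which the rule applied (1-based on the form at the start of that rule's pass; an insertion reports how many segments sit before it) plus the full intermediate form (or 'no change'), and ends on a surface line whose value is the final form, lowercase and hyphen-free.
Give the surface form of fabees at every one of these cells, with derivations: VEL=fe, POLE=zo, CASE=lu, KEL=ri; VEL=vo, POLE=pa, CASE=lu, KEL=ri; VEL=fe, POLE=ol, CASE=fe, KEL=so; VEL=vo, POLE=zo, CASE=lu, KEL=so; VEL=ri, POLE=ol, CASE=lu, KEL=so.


cell VEL=fe, POLE=zo, CASE=lu, KEL=ri:
underlying: fabees-fom-ag-un-ga
1. e -> o, i -> u / B C0 _: fires at position(s) 4: faboesfomagunga
2. e -> o, i -> u / B C0 _: fires at position(s) 5: faboosfomagunga
3. k -> g, p -> b, s -> z, t -> d / _ Z: no change
surface: faboosfomagunga

cell VEL=vo, POLE=pa, CASE=lu, KEL=ri:
underlying: fabees-fom-ti-un-s
1. e -> o, i -> u / B C0 _: fires at position(s) 4, 11: faboesfomtuuns
2. e -> o, i -> u / B C0 _: fires at position(s) 5: faboosfomtuuns
3. k -> g, p -> b, s -> z, t -> d / _ Z: no change
surface: faboosfomtuuns

cell VEL=fe, POLE=ol, CASE=fe, KEL=so:
underlying: fabees-ak-ag-upo-a
1. e -> o, i -> u / B C0 _: fires at position(s) 4: faboesakagupoa
2. e -> o, i -> u / B C0 _: fires at position(s) 5: faboosakagupoa
3. k -> g, p -> b, s -> z, t -> d / _ Z: no change
surface: faboosakagupoa

cell VEL=vo, POLE=zo, CASE=lu, KEL=so:
underlying: fabees-zol-un-ga
1. e -> o, i -> u / B C0 _: fires at position(s) 4: faboeszolunga
2. e -> o, i -> u / B C0 _: fires at position(s) 5: fabooszolunga
3. k -> g, p -> b, s -> z, t -> d / _ Z: fires at position(s) 6: faboozzolunga
surface: faboozzolunga

cell VEL=ri, POLE=ol, CASE=lu, KEL=so:
underlying: fabees-ak-zov-un-a
1. e -> o, i -> u / B C0 _: fires at position(s) 4: faboesakzovuna
2. e -> o, i -> u / B C0 _: fires at position(s) 5: faboosakzovuna
3. k -> g, p -> b, s -> z, t -> d / _ Z: fires at position(s) 8: faboosagzovuna
surface: faboosagzovuna


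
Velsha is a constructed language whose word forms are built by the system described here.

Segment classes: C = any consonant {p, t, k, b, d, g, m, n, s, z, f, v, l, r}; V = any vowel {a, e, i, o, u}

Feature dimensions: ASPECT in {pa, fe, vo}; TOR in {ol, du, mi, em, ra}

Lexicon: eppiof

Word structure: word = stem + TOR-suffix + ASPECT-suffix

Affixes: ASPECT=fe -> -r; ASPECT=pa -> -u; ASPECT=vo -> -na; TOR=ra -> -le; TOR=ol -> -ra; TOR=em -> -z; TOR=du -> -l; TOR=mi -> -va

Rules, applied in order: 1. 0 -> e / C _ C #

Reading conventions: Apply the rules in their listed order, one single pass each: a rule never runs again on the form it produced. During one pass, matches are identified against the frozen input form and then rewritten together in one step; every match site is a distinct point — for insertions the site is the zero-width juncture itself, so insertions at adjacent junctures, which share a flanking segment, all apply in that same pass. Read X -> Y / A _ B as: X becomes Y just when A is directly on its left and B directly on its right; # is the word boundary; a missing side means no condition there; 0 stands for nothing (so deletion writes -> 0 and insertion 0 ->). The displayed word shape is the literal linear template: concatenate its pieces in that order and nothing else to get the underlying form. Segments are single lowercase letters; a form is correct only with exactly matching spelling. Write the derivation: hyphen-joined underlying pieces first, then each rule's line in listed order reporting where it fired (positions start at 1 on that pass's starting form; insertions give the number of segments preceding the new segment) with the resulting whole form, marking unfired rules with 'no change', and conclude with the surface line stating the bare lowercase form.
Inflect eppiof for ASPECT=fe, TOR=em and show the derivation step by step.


underlying: eppiof-z-r
1. 0 -> e / C _ C #: inserts after position(s) 7: eppiofzer
surface: eppiofzer


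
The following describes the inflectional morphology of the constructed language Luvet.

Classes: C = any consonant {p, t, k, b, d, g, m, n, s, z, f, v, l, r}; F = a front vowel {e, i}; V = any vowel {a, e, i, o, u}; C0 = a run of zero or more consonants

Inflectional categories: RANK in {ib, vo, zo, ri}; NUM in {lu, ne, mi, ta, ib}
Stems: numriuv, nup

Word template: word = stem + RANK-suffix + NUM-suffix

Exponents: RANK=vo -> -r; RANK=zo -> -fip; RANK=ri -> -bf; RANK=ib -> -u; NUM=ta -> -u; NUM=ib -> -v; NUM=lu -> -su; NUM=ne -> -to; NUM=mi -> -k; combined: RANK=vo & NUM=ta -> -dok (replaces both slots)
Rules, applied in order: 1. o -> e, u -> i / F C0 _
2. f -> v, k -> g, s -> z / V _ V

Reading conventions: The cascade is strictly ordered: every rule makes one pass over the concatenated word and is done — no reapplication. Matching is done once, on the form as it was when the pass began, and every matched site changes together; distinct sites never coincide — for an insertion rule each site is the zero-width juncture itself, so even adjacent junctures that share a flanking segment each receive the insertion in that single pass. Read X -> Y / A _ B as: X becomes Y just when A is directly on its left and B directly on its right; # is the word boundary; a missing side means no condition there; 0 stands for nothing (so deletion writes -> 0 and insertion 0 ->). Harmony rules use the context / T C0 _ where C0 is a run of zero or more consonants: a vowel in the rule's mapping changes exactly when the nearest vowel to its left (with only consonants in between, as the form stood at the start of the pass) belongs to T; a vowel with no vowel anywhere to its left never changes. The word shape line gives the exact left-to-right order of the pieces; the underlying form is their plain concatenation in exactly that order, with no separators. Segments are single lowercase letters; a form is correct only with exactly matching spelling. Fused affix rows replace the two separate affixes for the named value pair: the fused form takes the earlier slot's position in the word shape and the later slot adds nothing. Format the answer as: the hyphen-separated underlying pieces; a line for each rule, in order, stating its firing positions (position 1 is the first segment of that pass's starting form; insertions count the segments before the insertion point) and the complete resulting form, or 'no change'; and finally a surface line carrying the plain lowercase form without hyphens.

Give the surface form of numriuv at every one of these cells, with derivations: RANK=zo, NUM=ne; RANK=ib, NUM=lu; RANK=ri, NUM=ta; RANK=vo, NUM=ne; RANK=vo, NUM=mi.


cell RANK=zo, NUM=ne:
underlying: numriuv-fip-to
1. o -> e, u -> i / F C0 _: fires at position(s) 6, 12: numriivfipte
2. f -> v, k -> g, s -> z / V _ V: no change
surface: numriivfipte

cell RANK=ib, NUM=lu:
underlying: numriuv-u-su
1. o -> e, u -> i / F C0 _: fires at position(s) 6: numriivusu
2. f -> v, k -> g, s -> z / V _ V: fires at position(s) 9: numriivuzu
surface: numriivuzu

cell RANK=ri, NUM=ta:
underlying: numriuv-bf-u
1. o -> e, u -> i / F C0 _: fires at position(s) 6: numriivbfu
2. f -> v, k -> g, s -> z / V _ V: no change
surface: numriivbfu

cell RANK=vo, NUM=ne:
underlying: numriuv-r-to
1. o -> e, u -> i / F C0 _: fires at position(s) 6: numriivrto
2. f -> v, k -> g, s -> z / V _ V: no change
surface: numriivrto

cell RANK=vo, NUM=mi:
underlying: numriuv-r-k
1. o -> e, u -> i / F C0 _: fires at position(s) 6: numriivrk
2. f -> v, k -> g, s -> z / V _ V: no change
surface: numriivrk


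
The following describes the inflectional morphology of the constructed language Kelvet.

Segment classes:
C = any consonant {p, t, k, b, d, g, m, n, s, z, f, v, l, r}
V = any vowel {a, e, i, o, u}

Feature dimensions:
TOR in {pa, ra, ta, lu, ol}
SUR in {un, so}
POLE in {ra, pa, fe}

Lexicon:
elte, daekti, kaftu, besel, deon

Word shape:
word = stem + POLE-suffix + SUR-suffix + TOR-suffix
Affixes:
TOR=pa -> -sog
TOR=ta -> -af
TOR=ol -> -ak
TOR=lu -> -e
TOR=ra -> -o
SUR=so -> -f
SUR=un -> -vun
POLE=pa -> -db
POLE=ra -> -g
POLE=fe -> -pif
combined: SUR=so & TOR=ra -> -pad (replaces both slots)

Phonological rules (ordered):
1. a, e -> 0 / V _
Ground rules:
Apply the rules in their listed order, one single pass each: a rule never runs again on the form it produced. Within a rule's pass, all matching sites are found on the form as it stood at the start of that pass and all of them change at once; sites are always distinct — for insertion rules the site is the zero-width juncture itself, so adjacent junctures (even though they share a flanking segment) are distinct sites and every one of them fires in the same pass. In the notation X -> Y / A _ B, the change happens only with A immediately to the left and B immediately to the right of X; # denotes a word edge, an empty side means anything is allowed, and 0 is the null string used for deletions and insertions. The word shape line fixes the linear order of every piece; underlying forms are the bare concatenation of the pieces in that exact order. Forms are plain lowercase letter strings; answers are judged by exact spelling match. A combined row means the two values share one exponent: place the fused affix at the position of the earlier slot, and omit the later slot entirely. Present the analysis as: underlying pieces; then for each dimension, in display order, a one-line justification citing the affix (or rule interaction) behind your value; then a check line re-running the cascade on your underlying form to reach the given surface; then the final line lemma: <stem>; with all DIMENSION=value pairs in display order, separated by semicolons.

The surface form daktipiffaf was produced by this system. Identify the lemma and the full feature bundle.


underlying: daekti-pif-f-af
TOR=ta - signalled by the affix -af
SUR=so - signalled by the affix -f
POLE=fe - signalled by the affix -pif
check: daektipiffaf -> daktipiffaf
lemma: daekti; TOR=ta; SUR=so; POLE=fe
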